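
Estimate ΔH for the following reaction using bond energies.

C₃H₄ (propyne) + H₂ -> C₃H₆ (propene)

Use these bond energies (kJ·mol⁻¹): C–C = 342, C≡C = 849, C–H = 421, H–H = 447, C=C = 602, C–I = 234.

Bonds broken (reactants):
  C≡C: 1 × 849 = 849
  C–C: 1 × 342 = 342
  C–H: 4 × 421 = 1684
  H–H: 1 × 447 = 447
  Σ(broken) = 3322 kJ
Bonds formed (products):
  C–C: 1 × 342 = 342
  C–H: 6 × 421 = 2526
  C=C: 1 × 602 = 602
  Σ(formed) = 3470 kJ
ΔH = Σ(broken) − Σ(formed) = 3322 − 3470 = −148 kJ

ΔH ≈ −148 kJ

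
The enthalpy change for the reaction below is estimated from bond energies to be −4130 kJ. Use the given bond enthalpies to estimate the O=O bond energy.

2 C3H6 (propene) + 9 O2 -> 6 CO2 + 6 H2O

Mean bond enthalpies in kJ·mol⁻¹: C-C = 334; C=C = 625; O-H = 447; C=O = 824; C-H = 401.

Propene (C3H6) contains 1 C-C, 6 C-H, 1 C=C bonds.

D(O=O) ≈ 488 kJ/mol

Let D be the O=O bond energy.
Σ(broken) = 2×334 + 12×401 + 2×625 + 9×D = 6730 + 9D
Σ(formed) = 12×824 + 12×447 = 15252
ΔH = Σ(broken) − Σ(formed) = (6730 + 9D) − (15252) = −8522 + 9D
Setting this equal to −4130 kJ gives 9D = 4392, so D = 488 kJ/mol.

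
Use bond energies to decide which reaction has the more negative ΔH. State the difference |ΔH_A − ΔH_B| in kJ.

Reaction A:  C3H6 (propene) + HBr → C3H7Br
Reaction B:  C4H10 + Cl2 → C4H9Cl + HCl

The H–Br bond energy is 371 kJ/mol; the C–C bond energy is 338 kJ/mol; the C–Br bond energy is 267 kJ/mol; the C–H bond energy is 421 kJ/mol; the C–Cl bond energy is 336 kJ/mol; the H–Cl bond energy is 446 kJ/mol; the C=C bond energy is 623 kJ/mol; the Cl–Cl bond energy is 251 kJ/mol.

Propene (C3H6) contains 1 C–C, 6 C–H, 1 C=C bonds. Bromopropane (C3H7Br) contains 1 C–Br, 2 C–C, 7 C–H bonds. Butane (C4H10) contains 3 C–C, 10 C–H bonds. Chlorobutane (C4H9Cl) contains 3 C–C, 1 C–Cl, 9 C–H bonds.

Reaction B, by 78 kJ

Reaction A:
  Bonds broken (reactants):
    C–C: 1 × 338 = 338
    C–H: 6 × 421 = 2526
    C=C: 1 × 623 = 623
    H–Br: 1 × 371 = 371
    Σ(broken) = 3858 kJ
  Bonds formed (products):
    C–Br: 1 × 267 = 267
    C–C: 2 × 338 = 676
    C–H: 7 × 421 = 2947
    Σ(formed) = 3890 kJ
  ΔH_A = 3858 − 3890 = −32 kJ
Reaction B:
  Bonds broken (reactants):
    C–C: 3 × 338 = 1014
    C–H: 10 × 421 = 4210
    Cl–Cl: 1 × 251 = 251
    Σ(broken) = 5475 kJ
  Bonds formed (products):
    C–C: 3 × 338 = 1014
    C–Cl: 1 × 336 = 336
    C–H: 9 × 421 = 3789
    H–Cl: 1 × 446 = 446
    Σ(formed) = 5585 kJ
  ΔH_B = 5475 − 5585 = −110 kJ
ΔH_A − ΔH_B = +78 kJ, so reaction B has the more negative ΔH; |ΔH_A − ΔH_B| = 78 kJ.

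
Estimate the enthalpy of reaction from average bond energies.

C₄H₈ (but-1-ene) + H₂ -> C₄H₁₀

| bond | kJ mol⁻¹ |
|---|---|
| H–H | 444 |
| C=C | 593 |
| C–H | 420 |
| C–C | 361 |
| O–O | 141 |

Bonds broken (reactants):
  C–C: 2 × 361 = 722
  C–H: 8 × 420 = 3360
  C=C: 1 × 593 = 593
  H–H: 1 × 444 = 444
  Σ(broken) = 5119 kJ
Bonds formed (products):
  C–C: 3 × 361 = 1083
  C–H: 10 × 420 = 4200
  Σ(formed) = 5283 kJ
ΔH = Σ(broken) − Σ(formed) = 5119 − 5283 = −164 kJ

ΔH ≈ −164 kJ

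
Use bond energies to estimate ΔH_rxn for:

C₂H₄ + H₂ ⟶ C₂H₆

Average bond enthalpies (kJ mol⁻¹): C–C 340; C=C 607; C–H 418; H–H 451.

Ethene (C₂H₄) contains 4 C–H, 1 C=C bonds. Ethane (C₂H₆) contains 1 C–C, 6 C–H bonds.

Bonds broken (reactants):
  C–H: 4 × 418 = 1672
  C=C: 1 × 607 = 607
  H–H: 1 × 451 = 451
  Σ(broken) = 2730 kJ
Bonds formed (products):
  C–C: 1 × 340 = 340
  C–H: 6 × 418 = 2508
  Σ(formed) = 2848 kJ
ΔH = Σ(broken) − Σ(formed) = 2730 − 2848 = −118 kJ

ΔH ≈ −118 kJ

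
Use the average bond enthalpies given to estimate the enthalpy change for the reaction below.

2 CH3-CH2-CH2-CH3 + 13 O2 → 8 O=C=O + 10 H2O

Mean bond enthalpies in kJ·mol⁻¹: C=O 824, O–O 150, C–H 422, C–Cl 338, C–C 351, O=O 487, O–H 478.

ΔH ≈ −5867 kJ

Bonds broken (reactants):
  C–C: 6 × 351 = 2106
  C–H: 20 × 422 = 8440
  O=O: 13 × 487 = 6331
  Σ(broken) = 16877 kJ
Bonds formed (products):
  C=O: 16 × 824 = 13184
  O–H: 20 × 478 = 9560
  Σ(formed) = 22744 kJ
ΔH = Σ(broken) − Σ(formed) = 16877 − 22744 = −5867 kJ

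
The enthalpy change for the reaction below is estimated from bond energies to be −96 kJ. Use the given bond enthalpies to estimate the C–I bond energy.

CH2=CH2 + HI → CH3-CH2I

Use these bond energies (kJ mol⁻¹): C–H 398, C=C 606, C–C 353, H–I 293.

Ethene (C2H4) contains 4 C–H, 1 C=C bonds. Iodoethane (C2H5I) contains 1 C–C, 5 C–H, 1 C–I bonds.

D(C–I) ≈ 244 kJ/mol

Let D be the C–I bond energy.
Σ(broken) = 4×398 + 1×606 + 1×293 = 2491
Σ(formed) = 1×353 + 5×398 + 1×D = 2343 + D
ΔH = Σ(broken) − Σ(formed) = (2491) − (2343 + D) = +148 − D
Setting this equal to −96 kJ gives D = 244 kJ/mol.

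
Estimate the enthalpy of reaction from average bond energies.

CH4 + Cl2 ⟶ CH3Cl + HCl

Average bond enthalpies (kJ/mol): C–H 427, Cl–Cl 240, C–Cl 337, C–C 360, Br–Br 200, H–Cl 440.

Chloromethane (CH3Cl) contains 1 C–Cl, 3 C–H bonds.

ΔH ≈ −110 kJ

Bonds broken (reactants):
  C–H: 4 × 427 = 1708
  Cl–Cl: 1 × 240 = 240
  Σ(broken) = 1948 kJ
Bonds formed (products):
  C–Cl: 1 × 337 = 337
  C–H: 3 × 427 = 1281
  H–Cl: 1 × 440 = 440
  Σ(formed) = 2058 kJ
ΔH = Σ(broken) − Σ(formed) = 1948 − 2058 = −110 kJ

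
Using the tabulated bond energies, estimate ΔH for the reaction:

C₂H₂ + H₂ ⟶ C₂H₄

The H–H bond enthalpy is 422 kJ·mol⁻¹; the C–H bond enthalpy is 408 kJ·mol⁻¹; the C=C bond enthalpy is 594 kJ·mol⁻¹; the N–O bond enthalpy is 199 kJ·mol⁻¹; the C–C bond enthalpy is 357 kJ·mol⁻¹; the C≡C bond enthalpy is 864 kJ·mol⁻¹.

Bonds broken (reactants):
  C≡C: 1 × 864 = 864
  C–H: 2 × 408 = 816
  H–H: 1 × 422 = 422
  Σ(broken) = 2102 kJ
Bonds formed (products):
  C–H: 4 × 408 = 1632
  C=C: 1 × 594 = 594
  Σ(formed) = 2226 kJ
ΔH = Σ(broken) − Σ(formed) = 2102 − 2226 = −124 kJ

ΔH ≈ −124 kJ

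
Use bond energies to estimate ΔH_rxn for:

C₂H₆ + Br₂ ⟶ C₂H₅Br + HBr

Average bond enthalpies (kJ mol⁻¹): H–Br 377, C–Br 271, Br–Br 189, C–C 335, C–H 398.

ΔH ≈ −61 kJ

Bonds broken (reactants):
  Br–Br: 1 × 189 = 189
  C–C: 1 × 335 = 335
  C–H: 6 × 398 = 2388
  Σ(broken) = 2912 kJ
Bonds formed (products):
  C–Br: 1 × 271 = 271
  C–C: 1 × 335 = 335
  C–H: 5 × 398 = 1990
  H–Br: 1 × 377 = 377
  Σ(formed) = 2973 kJ
ΔH = Σ(broken) − Σ(formed) = 2912 − 2973 = −61 kJ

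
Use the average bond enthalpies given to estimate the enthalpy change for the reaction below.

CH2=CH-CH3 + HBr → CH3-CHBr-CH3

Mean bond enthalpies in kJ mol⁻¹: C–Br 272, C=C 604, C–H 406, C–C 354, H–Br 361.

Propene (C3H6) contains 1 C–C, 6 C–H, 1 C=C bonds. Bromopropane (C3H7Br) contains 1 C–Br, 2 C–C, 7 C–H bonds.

Bonds broken (reactants):
  C–C: 1 × 354 = 354
  C–H: 6 × 406 = 2436
  C=C: 1 × 604 = 604
  H–Br: 1 × 361 = 361
  Σ(broken) = 3755 kJ
Bonds formed (products):
  C–Br: 1 × 272 = 272
  C–C: 2 × 354 = 708
  C–H: 7 × 406 = 2842
  Σ(formed) = 3822 kJ
ΔH = Σ(broken) − Σ(formed) = 3755 − 3822 = −67 kJ

ΔH ≈ −67 kJ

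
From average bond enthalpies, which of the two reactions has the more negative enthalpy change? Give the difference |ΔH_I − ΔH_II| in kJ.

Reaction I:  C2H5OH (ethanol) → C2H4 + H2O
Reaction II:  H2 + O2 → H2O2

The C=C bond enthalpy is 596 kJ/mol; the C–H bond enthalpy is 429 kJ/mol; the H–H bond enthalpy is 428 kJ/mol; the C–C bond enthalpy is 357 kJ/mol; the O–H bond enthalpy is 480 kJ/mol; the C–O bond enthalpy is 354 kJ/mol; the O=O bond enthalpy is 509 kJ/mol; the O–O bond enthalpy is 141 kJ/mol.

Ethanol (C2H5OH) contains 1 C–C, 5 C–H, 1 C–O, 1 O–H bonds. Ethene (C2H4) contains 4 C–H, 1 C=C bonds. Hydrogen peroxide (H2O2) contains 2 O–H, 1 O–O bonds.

Reaction I:
  Bonds broken (reactants):
    C–C: 1 × 357 = 357
    C–H: 5 × 429 = 2145
    C–O: 1 × 354 = 354
    O–H: 1 × 480 = 480
    Σ(broken) = 3336 kJ
  Bonds formed (products):
    C–H: 4 × 429 = 1716
    C=C: 1 × 596 = 596
    O–H: 2 × 480 = 960
    Σ(formed) = 3272 kJ
  ΔH_I = 3336 − 3272 = +64 kJ
Reaction II:
  Bonds broken (reactants):
    H–H: 1 × 428 = 428
    O=O: 1 × 509 = 509
    Σ(broken) = 937 kJ
  Bonds formed (products):
    O–H: 2 × 480 = 960
    O–O: 1 × 141 = 141
    Σ(formed) = 1101 kJ
  ΔH_II = 937 − 1101 = −164 kJ
ΔH_I − ΔH_II = +228 kJ, so reaction II has the more negative ΔH; |ΔH_I − ΔH_II| = 228 kJ.

Reaction II, by 228 kJ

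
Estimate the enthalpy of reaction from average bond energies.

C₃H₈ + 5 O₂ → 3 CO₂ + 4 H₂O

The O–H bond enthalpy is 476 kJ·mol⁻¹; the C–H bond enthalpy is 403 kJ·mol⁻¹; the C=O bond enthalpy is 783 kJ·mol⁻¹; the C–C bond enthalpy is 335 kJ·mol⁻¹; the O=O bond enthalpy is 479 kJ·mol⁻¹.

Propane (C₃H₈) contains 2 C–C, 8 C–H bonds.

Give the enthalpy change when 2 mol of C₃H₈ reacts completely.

Bonds broken (reactants):
  C–C: 2 × 335 = 670
  C–H: 8 × 403 = 3224
  O=O: 5 × 479 = 2395
  Σ(broken) = 6289 kJ
Bonds formed (products):
  C=O: 6 × 783 = 4698
  O–H: 8 × 476 = 3808
  Σ(formed) = 8506 kJ
ΔH = Σ(broken) − Σ(formed) = 6289 − 8506 = −2217 kJ
For 2× the reaction as written: 2 × (−2217) = −4434 kJ

ΔH = −4434 kJ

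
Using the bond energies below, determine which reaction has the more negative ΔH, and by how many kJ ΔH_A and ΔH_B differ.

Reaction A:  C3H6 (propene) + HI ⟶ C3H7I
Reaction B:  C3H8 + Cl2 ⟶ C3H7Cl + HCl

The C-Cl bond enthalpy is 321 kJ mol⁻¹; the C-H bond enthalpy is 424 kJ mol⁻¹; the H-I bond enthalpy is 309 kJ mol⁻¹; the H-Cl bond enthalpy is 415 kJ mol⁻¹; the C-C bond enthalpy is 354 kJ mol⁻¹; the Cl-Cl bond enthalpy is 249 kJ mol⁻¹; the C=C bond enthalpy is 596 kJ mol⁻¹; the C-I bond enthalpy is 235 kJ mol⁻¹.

Reaction A, by 45 kJ

Reaction A:
  Bonds broken (reactants):
    C-C: 1 × 354 = 354
    C-H: 6 × 424 = 2544
    C=C: 1 × 596 = 596
    H-I: 1 × 309 = 309
    Σ(broken) = 3803 kJ
  Bonds formed (products):
    C-C: 2 × 354 = 708
    C-H: 7 × 424 = 2968
    C-I: 1 × 235 = 235
    Σ(formed) = 3911 kJ
  ΔH_A = 3803 − 3911 = −108 kJ
Reaction B:
  Bonds broken (reactants):
    C-C: 2 × 354 = 708
    C-H: 8 × 424 = 3392
    Cl-Cl: 1 × 249 = 249
    Σ(broken) = 4349 kJ
  Bonds formed (products):
    C-C: 2 × 354 = 708
    C-Cl: 1 × 321 = 321
    C-H: 7 × 424 = 2968
    H-Cl: 1 × 415 = 415
    Σ(formed) = 4412 kJ
  ΔH_B = 4349 − 4412 = −63 kJ
ΔH_A − ΔH_B = −45 kJ, so reaction A has the more negative ΔH; |ΔH_A − ΔH_B| = 45 kJ.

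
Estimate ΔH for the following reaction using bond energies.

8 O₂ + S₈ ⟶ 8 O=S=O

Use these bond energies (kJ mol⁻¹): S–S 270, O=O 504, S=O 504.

ΔH ≈ −1872 kJ

Bonds broken (reactants):
  O=O: 8 × 504 = 4032
  S–S: 8 × 270 = 2160
  Σ(broken) = 6192 kJ
Bonds formed (products):
  S=O: 16 × 504 = 8064
  Σ(formed) = 8064 kJ
ΔH = Σ(broken) − Σ(formed) = 6192 − 8064 = −1872 kJ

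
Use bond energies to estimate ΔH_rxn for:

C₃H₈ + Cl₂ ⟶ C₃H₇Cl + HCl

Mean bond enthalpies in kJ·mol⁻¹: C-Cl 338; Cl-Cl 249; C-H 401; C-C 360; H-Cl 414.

Bonds broken (reactants):
  C-C: 2 × 360 = 720
  C-H: 8 × 401 = 3208
  Cl-Cl: 1 × 249 = 249
  Σ(broken) = 4177 kJ
Bonds formed (products):
  C-C: 2 × 360 = 720
  C-Cl: 1 × 338 = 338
  C-H: 7 × 401 = 2807
  H-Cl: 1 × 414 = 414
  Σ(formed) = 4279 kJ
ΔH = Σ(broken) − Σ(formed) = 4177 − 4279 = −102 kJ

ΔH ≈ −102 kJ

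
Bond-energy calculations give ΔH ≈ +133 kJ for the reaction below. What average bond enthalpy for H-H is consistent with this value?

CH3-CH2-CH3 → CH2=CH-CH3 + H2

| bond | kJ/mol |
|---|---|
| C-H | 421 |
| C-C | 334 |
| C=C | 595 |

D(H-H) ≈ 448 kJ/mol

Let D be the H-H bond energy.
Σ(broken) = 2×334 + 8×421 = 4036
Σ(formed) = 1×334 + 6×421 + 1×595 + 1×D = 3455 + D
ΔH = Σ(broken) − Σ(formed) = (4036) − (3455 + D) = +581 − D
Setting this equal to +133 kJ gives D = 448 kJ/mol.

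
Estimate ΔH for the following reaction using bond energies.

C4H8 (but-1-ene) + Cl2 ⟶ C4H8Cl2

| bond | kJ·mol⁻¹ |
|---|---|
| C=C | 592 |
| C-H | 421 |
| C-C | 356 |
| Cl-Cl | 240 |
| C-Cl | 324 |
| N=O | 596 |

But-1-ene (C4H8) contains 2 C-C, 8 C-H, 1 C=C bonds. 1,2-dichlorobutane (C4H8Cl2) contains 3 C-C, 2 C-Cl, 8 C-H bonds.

Bonds broken (reactants):
  C-C: 2 × 356 = 712
  C-H: 8 × 421 = 3368
  C=C: 1 × 592 = 592
  Cl-Cl: 1 × 240 = 240
  Σ(broken) = 4912 kJ
Bonds formed (products):
  C-C: 3 × 356 = 1068
  C-Cl: 2 × 324 = 648
  C-H: 8 × 421 = 3368
  Σ(formed) = 5084 kJ
ΔH = Σ(broken) − Σ(formed) = 4912 − 5084 = −172 kJ

ΔH ≈ −172 kJ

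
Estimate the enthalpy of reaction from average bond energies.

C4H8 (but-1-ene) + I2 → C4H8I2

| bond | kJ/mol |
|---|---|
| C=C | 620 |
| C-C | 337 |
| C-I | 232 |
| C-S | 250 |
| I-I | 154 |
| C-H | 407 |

ΔH ≈ −27 kJ

Bonds broken (reactants):
  C-C: 2 × 337 = 674
  C-H: 8 × 407 = 3256
  C=C: 1 × 620 = 620
  I-I: 1 × 154 = 154
  Σ(broken) = 4704 kJ
Bonds formed (products):
  C-C: 3 × 337 = 1011
  C-H: 8 × 407 = 3256
  C-I: 2 × 232 = 464
  Σ(formed) = 4731 kJ
ΔH = Σ(broken) − Σ(formed) = 4704 − 4731 = −27 kJ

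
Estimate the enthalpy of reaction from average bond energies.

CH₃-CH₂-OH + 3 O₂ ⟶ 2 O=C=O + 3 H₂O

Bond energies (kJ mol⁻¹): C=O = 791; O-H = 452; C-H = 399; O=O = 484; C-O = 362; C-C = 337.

ΔH ≈ −1278 kJ

Bonds broken (reactants):
  C-C: 1 × 337 = 337
  C-H: 5 × 399 = 1995
  C-O: 1 × 362 = 362
  O-H: 1 × 452 = 452
  O=O: 3 × 484 = 1452
  Σ(broken) = 4598 kJ
Bonds formed (products):
  C=O: 4 × 791 = 3164
  O-H: 6 × 452 = 2712
  Σ(formed) = 5876 kJ
ΔH = Σ(broken) − Σ(formed) = 4598 − 5876 = −1278 kJ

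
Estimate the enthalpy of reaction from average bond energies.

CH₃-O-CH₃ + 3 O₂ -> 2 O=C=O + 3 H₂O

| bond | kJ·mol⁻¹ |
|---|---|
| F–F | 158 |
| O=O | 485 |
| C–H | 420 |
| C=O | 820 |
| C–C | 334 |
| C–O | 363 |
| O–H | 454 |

Bonds broken (reactants):
  C–H: 6 × 420 = 2520
  C–O: 2 × 363 = 726
  O=O: 3 × 485 = 1455
  Σ(broken) = 4701 kJ
Bonds formed (products):
  C=O: 4 × 820 = 3280
  O–H: 6 × 454 = 2724
  Σ(formed) = 6004 kJ
ΔH = Σ(broken) − Σ(formed) = 4701 − 6004 = −1303 kJ

ΔH ≈ −1303 kJ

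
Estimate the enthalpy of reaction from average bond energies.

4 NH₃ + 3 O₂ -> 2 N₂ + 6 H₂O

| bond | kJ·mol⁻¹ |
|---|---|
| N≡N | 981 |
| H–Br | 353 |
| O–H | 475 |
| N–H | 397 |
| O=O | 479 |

Bonds broken (reactants):
  N–H: 12 × 397 = 4764
  O=O: 3 × 479 = 1437
  Σ(broken) = 6201 kJ
Bonds formed (products):
  N≡N: 2 × 981 = 1962
  O–H: 12 × 475 = 5700
  Σ(formed) = 7662 kJ
ΔH = Σ(broken) − Σ(formed) = 6201 − 7662 = −1461 kJ

ΔH ≈ −1461 kJ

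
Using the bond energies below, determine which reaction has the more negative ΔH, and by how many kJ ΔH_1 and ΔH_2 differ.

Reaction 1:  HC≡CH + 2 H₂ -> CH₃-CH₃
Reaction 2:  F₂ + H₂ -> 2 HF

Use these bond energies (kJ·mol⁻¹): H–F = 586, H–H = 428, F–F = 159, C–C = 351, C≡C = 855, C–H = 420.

Reaction 2, by 265 kJ

Reaction 1:
  Bonds broken (reactants):
    C≡C: 1 × 855 = 855
    C–H: 2 × 420 = 840
    H–H: 2 × 428 = 856
    Σ(broken) = 2551 kJ
  Bonds formed (products):
    C–C: 1 × 351 = 351
    C–H: 6 × 420 = 2520
    Σ(formed) = 2871 kJ
  ΔH_1 = 2551 − 2871 = −320 kJ
Reaction 2:
  Bonds broken (reactants):
    F–F: 1 × 159 = 159
    H–H: 1 × 428 = 428
    Σ(broken) = 587 kJ
  Bonds formed (products):
    H–F: 2 × 586 = 1172
    Σ(formed) = 1172 kJ
  ΔH_2 = 587 − 1172 = −585 kJ
ΔH_1 − ΔH_2 = +265 kJ, so reaction 2 has the more negative ΔH; |ΔH_1 − ΔH_2| = 265 kJ.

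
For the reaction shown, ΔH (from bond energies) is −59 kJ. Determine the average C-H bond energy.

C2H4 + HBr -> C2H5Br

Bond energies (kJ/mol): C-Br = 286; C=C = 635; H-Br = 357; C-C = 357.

Let D be the C-H bond energy.
Σ(broken) = 4×D + 1×635 + 1×357 = 992 + 4D
Σ(formed) = 1×286 + 1×357 + 5×D = 643 + 5D
ΔH = Σ(broken) − Σ(formed) = (992 + 4D) − (643 + 5D) = +349 − D
Setting this equal to −59 kJ gives D = 408 kJ/mol.

D(C-H) ≈ 408 kJ/mol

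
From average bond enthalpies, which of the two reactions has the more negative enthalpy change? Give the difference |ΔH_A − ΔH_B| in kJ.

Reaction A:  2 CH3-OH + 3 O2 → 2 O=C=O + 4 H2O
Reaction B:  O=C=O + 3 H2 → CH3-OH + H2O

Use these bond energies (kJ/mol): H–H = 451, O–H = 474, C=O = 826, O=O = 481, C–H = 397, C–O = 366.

Reaction A, by 1617 kJ

Reaction A:
  Bonds broken (reactants):
    C–H: 6 × 397 = 2382
    C–O: 2 × 366 = 732
    O–H: 2 × 474 = 948
    O=O: 3 × 481 = 1443
    Σ(broken) = 5505 kJ
  Bonds formed (products):
    C=O: 4 × 826 = 3304
    O–H: 8 × 474 = 3792
    Σ(formed) = 7096 kJ
  ΔH_A = 5505 − 7096 = −1591 kJ
Reaction B:
  Bonds broken (reactants):
    C=O: 2 × 826 = 1652
    H–H: 3 × 451 = 1353
    Σ(broken) = 3005 kJ
  Bonds formed (products):
    C–H: 3 × 397 = 1191
    C–O: 1 × 366 = 366
    O–H: 3 × 474 = 1422
    Σ(formed) = 2979 kJ
  ΔH_B = 3005 − 2979 = +26 kJ
ΔH_A − ΔH_B = −1617 kJ, so reaction A has the more negative ΔH; |ΔH_A − ΔH_B| = 1617 kJ.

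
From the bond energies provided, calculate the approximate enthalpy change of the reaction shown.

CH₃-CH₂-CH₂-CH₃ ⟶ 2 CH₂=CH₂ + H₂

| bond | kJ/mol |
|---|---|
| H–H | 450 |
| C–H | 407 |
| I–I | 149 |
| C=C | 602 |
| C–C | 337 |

ΔH ≈ +171 kJ

Bonds broken (reactants):
  C–C: 3 × 337 = 1011
  C–H: 10 × 407 = 4070
  Σ(broken) = 5081 kJ
Bonds formed (products):
  C–H: 8 × 407 = 3256
  C=C: 2 × 602 = 1204
  H–H: 1 × 450 = 450
  Σ(formed) = 4910 kJ
ΔH = Σ(broken) − Σ(formed) = 5081 − 4910 = +171 kJ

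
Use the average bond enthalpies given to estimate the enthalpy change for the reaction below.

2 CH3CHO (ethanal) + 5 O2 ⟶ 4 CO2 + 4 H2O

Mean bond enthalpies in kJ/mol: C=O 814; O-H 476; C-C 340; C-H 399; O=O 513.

Bonds broken (reactants):
  C-C: 2 × 340 = 680
  C-H: 8 × 399 = 3192
  C=O: 2 × 814 = 1628
  O=O: 5 × 513 = 2565
  Σ(broken) = 8065 kJ
Bonds formed (products):
  C=O: 8 × 814 = 6512
  O-H: 8 × 476 = 3808
  Σ(formed) = 10320 kJ
ΔH = Σ(broken) − Σ(formed) = 8065 − 10320 = −2255 kJ

ΔH ≈ −2255 kJ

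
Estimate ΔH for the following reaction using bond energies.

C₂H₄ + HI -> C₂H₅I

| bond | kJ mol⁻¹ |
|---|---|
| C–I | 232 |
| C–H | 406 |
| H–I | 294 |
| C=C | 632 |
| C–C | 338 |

ΔH ≈ −50 kJ

Bonds broken (reactants):
  C–H: 4 × 406 = 1624
  C=C: 1 × 632 = 632
  H–I: 1 × 294 = 294
  Σ(broken) = 2550 kJ
Bonds formed (products):
  C–C: 1 × 338 = 338
  C–H: 5 × 406 = 2030
  C–I: 1 × 232 = 232
  Σ(formed) = 2600 kJ
ΔH = Σ(broken) − Σ(formed) = 2550 − 2600 = −50 kJ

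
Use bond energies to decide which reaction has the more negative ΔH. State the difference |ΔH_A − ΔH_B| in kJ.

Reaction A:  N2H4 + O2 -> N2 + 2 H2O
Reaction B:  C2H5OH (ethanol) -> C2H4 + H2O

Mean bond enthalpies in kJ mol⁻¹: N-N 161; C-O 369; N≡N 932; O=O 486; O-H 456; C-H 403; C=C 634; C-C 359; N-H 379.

Reaction A, by 634 kJ

Reaction A:
  Bonds broken (reactants):
    N-H: 4 × 379 = 1516
    N-N: 1 × 161 = 161
    O=O: 1 × 486 = 486
    Σ(broken) = 2163 kJ
  Bonds formed (products):
    N≡N: 1 × 932 = 932
    O-H: 4 × 456 = 1824
    Σ(formed) = 2756 kJ
  ΔH_A = 2163 − 2756 = −593 kJ
Reaction B:
  Bonds broken (reactants):
    C-C: 1 × 359 = 359
    C-H: 5 × 403 = 2015
    C-O: 1 × 369 = 369
    O-H: 1 × 456 = 456
    Σ(broken) = 3199 kJ
  Bonds formed (products):
    C-H: 4 × 403 = 1612
    C=C: 1 × 634 = 634
    O-H: 2 × 456 = 912
    Σ(formed) = 3158 kJ
  ΔH_B = 3199 − 3158 = +41 kJ
ΔH_A − ΔH_B = −634 kJ, so reaction A has the more negative ΔH; |ΔH_A − ΔH_B| = 634 kJ.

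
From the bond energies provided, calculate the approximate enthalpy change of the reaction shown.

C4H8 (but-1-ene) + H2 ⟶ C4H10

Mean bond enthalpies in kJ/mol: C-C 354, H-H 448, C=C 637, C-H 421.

Bonds broken (reactants):
  C-C: 2 × 354 = 708
  C-H: 8 × 421 = 3368
  C=C: 1 × 637 = 637
  H-H: 1 × 448 = 448
  Σ(broken) = 5161 kJ
Bonds formed (products):
  C-C: 3 × 354 = 1062
  C-H: 10 × 421 = 4210
  Σ(formed) = 5272 kJ
ΔH = Σ(broken) − Σ(formed) = 5161 − 5272 = −111 kJ

ΔH ≈ −111 kJ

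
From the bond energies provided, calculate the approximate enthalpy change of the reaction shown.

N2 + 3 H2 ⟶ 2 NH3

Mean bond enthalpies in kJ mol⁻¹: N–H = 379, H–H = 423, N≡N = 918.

Bonds broken (reactants):
  H–H: 3 × 423 = 1269
  N≡N: 1 × 918 = 918
  Σ(broken) = 2187 kJ
Bonds formed (products):
  N–H: 6 × 379 = 2274
  Σ(formed) = 2274 kJ
ΔH = Σ(broken) − Σ(formed) = 2187 − 2274 = −87 kJ

ΔH ≈ −87 kJ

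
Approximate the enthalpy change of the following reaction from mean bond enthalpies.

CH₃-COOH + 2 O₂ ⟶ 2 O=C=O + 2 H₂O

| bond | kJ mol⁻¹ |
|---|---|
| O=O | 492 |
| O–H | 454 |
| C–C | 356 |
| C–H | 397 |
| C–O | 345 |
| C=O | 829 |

ΔH ≈ −973 kJ

Bonds broken (reactants):
  C–C: 1 × 356 = 356
  C–H: 3 × 397 = 1191
  C–O: 1 × 345 = 345
  C=O: 1 × 829 = 829
  O–H: 1 × 454 = 454
  O=O: 2 × 492 = 984
  Σ(broken) = 4159 kJ
Bonds formed (products):
  C=O: 4 × 829 = 3316
  O–H: 4 × 454 = 1816
  Σ(formed) = 5132 kJ
ΔH = Σ(broken) − Σ(formed) = 4159 − 5132 = −973 kJ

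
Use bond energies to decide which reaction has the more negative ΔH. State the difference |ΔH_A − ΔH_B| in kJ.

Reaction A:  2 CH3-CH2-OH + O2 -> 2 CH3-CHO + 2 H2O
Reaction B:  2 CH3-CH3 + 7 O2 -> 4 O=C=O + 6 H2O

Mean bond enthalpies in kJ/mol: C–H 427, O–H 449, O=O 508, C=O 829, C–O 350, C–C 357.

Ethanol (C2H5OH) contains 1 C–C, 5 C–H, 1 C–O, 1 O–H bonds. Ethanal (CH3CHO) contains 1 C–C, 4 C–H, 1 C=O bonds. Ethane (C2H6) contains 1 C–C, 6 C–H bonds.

Reaction B, by 2132 kJ

Reaction A:
  Bonds broken (reactants):
    C–C: 2 × 357 = 714
    C–H: 10 × 427 = 4270
    C–O: 2 × 350 = 700
    O–H: 2 × 449 = 898
    O=O: 1 × 508 = 508
    Σ(broken) = 7090 kJ
  Bonds formed (products):
    C–C: 2 × 357 = 714
    C–H: 8 × 427 = 3416
    C=O: 2 × 829 = 1658
    O–H: 4 × 449 = 1796
    Σ(formed) = 7584 kJ
  ΔH_A = 7090 − 7584 = −494 kJ
Reaction B:
  Bonds broken (reactants):
    C–C: 2 × 357 = 714
    C–H: 12 × 427 = 5124
    O=O: 7 × 508 = 3556
    Σ(broken) = 9394 kJ
  Bonds formed (products):
    C=O: 8 × 829 = 6632
    O–H: 12 × 449 = 5388
    Σ(formed) = 12020 kJ
  ΔH_B = 9394 − 12020 = −2626 kJ
ΔH_A − ΔH_B = +2132 kJ, so reaction B has the more negative ΔH; |ΔH_A − ΔH_B| = 2132 kJ.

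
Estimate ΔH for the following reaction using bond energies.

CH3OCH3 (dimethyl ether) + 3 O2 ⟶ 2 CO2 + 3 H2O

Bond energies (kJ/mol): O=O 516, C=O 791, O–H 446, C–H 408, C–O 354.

Bonds broken (reactants):
  C–H: 6 × 408 = 2448
  C–O: 2 × 354 = 708
  O=O: 3 × 516 = 1548
  Σ(broken) = 4704 kJ
Bonds formed (products):
  C=O: 4 × 791 = 3164
  O–H: 6 × 446 = 2676
  Σ(formed) = 5840 kJ
ΔH = Σ(broken) − Σ(formed) = 4704 − 5840 = −1136 kJ

ΔH ≈ −1136 kJ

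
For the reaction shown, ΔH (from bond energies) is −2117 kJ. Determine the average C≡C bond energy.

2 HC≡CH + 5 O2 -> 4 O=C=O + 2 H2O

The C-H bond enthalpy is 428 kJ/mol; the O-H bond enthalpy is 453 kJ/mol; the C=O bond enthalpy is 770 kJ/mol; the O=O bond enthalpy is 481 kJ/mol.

D(C≡C) ≈ 869 kJ/mol

Let D be the C≡C bond energy.
Σ(broken) = 2×D + 4×428 + 5×481 = 4117 + 2D
Σ(formed) = 8×770 + 4×453 = 7972
ΔH = Σ(broken) − Σ(formed) = (4117 + 2D) − (7972) = −3855 + 2D
Setting this equal to −2117 kJ gives 2D = 1738, so D = 869 kJ/mol.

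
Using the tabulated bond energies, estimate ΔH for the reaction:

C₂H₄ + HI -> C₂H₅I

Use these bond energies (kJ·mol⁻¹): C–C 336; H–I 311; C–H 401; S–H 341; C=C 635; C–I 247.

ΔH ≈ −38 kJ

Bonds broken (reactants):
  C–H: 4 × 401 = 1604
  C=C: 1 × 635 = 635
  H–I: 1 × 311 = 311
  Σ(broken) = 2550 kJ
Bonds formed (products):
  C–C: 1 × 336 = 336
  C–H: 5 × 401 = 2005
  C–I: 1 × 247 = 247
  Σ(formed) = 2588 kJ
ΔH = Σ(broken) − Σ(formed) = 2550 − 2588 = −38 kJ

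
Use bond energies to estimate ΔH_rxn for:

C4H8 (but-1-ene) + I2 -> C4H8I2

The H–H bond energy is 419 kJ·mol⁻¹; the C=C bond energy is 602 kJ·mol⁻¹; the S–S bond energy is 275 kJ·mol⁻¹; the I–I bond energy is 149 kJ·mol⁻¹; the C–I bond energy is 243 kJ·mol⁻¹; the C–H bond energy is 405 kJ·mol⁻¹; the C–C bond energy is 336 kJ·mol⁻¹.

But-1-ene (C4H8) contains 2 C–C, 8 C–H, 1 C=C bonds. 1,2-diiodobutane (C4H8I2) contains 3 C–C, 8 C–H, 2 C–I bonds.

Bonds broken (reactants):
  C–C: 2 × 336 = 672
  C–H: 8 × 405 = 3240
  C=C: 1 × 602 = 602
  I–I: 1 × 149 = 149
  Σ(broken) = 4663 kJ
Bonds formed (products):
  C–C: 3 × 336 = 1008
  C–H: 8 × 405 = 3240
  C–I: 2 × 243 = 486
  Σ(formed) = 4734 kJ
ΔH = Σ(broken) − Σ(formed) = 4663 − 4734 = −71 kJ

ΔH ≈ −71 kJ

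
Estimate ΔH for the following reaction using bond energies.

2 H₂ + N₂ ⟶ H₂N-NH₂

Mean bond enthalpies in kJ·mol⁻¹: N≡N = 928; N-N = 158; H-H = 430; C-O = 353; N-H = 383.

Bonds broken (reactants):
  H-H: 2 × 430 = 860
  N≡N: 1 × 928 = 928
  Σ(broken) = 1788 kJ
Bonds formed (products):
  N-H: 4 × 383 = 1532
  N-N: 1 × 158 = 158
  Σ(formed) = 1690 kJ
ΔH = Σ(broken) − Σ(formed) = 1788 − 1690 = +98 kJ

ΔH ≈ +98 kJ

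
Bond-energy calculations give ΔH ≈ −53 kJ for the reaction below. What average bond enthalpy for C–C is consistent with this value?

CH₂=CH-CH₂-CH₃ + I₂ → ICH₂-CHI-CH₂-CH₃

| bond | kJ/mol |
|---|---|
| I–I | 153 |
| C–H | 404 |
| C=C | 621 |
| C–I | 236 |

D(C–C) ≈ 355 kJ/mol

Let D be the C–C bond energy.
Σ(broken) = 2×D + 8×404 + 1×621 + 1×153 = 4006 + 2D
Σ(formed) = 3×D + 8×404 + 2×236 = 3704 + 3D
ΔH = Σ(broken) − Σ(formed) = (4006 + 2D) − (3704 + 3D) = +302 − D
Setting this equal to −53 kJ gives D = 355 kJ/mol.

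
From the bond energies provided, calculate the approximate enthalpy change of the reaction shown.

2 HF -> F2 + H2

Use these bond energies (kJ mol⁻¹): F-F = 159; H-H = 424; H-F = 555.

Bonds broken (reactants):
  H-F: 2 × 555 = 1110
  Σ(broken) = 1110 kJ
Bonds formed (products):
  F-F: 1 × 159 = 159
  H-H: 1 × 424 = 424
  Σ(formed) = 583 kJ
ΔH = Σ(broken) − Σ(formed) = 1110 − 583 = +527 kJ

ΔH ≈ +527 kJ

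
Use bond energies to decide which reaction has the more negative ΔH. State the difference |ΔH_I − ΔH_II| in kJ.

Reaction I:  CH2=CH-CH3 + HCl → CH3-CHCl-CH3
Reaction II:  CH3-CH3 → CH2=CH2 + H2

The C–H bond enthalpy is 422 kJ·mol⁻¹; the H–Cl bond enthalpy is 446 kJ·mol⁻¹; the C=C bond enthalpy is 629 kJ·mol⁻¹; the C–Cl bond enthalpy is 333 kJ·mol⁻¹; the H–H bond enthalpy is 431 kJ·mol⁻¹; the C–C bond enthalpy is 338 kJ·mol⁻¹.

Reaction I, by 140 kJ

Reaction I:
  Bonds broken (reactants):
    C–C: 1 × 338 = 338
    C–H: 6 × 422 = 2532
    C=C: 1 × 629 = 629
    H–Cl: 1 × 446 = 446
    Σ(broken) = 3945 kJ
  Bonds formed (products):
    C–C: 2 × 338 = 676
    C–Cl: 1 × 333 = 333
    C–H: 7 × 422 = 2954
    Σ(formed) = 3963 kJ
  ΔH_I = 3945 − 3963 = −18 kJ
Reaction II:
  Bonds broken (reactants):
    C–C: 1 × 338 = 338
    C–H: 6 × 422 = 2532
    Σ(broken) = 2870 kJ
  Bonds formed (products):
    C–H: 4 × 422 = 1688
    C=C: 1 × 629 = 629
    H–H: 1 × 431 = 431
    Σ(formed) = 2748 kJ
  ΔH_II = 2870 − 2748 = +122 kJ
ΔH_I − ΔH_II = −140 kJ, so reaction I has the more negative ΔH; |ΔH_I − ΔH_II| = 140 kJ.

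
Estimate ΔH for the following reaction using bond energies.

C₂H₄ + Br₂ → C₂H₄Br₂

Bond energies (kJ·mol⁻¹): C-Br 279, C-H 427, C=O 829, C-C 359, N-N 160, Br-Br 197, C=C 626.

Bonds broken (reactants):
  Br-Br: 1 × 197 = 197
  C-H: 4 × 427 = 1708
  C=C: 1 × 626 = 626
  Σ(broken) = 2531 kJ
Bonds formed (products):
  C-Br: 2 × 279 = 558
  C-C: 1 × 359 = 359
  C-H: 4 × 427 = 1708
  Σ(formed) = 2625 kJ
ΔH = Σ(broken) − Σ(formed) = 2531 − 2625 = −94 kJ

ΔH ≈ −94 kJ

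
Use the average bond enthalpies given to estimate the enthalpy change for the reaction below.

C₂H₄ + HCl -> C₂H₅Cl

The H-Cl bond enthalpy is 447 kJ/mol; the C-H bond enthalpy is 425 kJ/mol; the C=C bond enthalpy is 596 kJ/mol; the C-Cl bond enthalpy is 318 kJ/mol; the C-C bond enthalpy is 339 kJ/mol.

ΔH ≈ −39 kJ

Bonds broken (reactants):
  C-H: 4 × 425 = 1700
  C=C: 1 × 596 = 596
  H-Cl: 1 × 447 = 447
  Σ(broken) = 2743 kJ
Bonds formed (products):
  C-C: 1 × 339 = 339
  C-Cl: 1 × 318 = 318
  C-H: 5 × 425 = 2125
  Σ(formed) = 2782 kJ
ΔH = Σ(broken) − Σ(formed) = 2743 − 2782 = −39 kJ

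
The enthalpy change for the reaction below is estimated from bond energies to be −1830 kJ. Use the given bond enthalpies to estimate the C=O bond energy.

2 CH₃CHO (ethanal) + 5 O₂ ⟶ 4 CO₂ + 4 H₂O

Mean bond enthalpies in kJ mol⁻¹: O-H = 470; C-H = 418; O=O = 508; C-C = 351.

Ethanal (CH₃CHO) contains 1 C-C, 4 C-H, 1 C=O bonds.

D(C=O) ≈ 776 kJ/mol

Let D be the C=O bond energy.
Σ(broken) = 2×351 + 8×418 + 2×D + 5×508 = 6586 + 2D
Σ(formed) = 8×D + 8×470 = 3760 + 8D
ΔH = Σ(broken) − Σ(formed) = (6586 + 2D) − (3760 + 8D) = +2826 − 6D
Setting this equal to −1830 kJ gives 6D = 4656, so D = 776 kJ/mol.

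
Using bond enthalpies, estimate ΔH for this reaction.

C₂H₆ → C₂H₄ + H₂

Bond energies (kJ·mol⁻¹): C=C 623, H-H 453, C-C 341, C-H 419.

ΔH ≈ +103 kJ

Bonds broken (reactants):
  C-C: 1 × 341 = 341
  C-H: 6 × 419 = 2514
  Σ(broken) = 2855 kJ
Bonds formed (products):
  C-H: 4 × 419 = 1676
  C=C: 1 × 623 = 623
  H-H: 1 × 453 = 453
  Σ(formed) = 2752 kJ
ΔH = Σ(broken) − Σ(formed) = 2855 − 2752 = +103 kJ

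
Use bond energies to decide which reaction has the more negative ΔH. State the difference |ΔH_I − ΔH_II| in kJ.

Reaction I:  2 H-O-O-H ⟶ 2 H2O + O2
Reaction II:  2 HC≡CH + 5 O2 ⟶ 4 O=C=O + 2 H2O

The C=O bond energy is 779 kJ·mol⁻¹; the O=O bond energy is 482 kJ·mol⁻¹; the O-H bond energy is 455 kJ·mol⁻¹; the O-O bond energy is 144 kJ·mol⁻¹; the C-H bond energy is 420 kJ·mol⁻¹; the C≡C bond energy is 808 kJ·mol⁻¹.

Reaction II, by 2152 kJ

Reaction I:
  Bonds broken (reactants):
    O-H: 4 × 455 = 1820
    O-O: 2 × 144 = 288
    Σ(broken) = 2108 kJ
  Bonds formed (products):
    O-H: 4 × 455 = 1820
    O=O: 1 × 482 = 482
    Σ(formed) = 2302 kJ
  ΔH_I = 2108 − 2302 = −194 kJ
Reaction II:
  Bonds broken (reactants):
    C≡C: 2 × 808 = 1616
    C-H: 4 × 420 = 1680
    O=O: 5 × 482 = 2410
    Σ(broken) = 5706 kJ
  Bonds formed (products):
    C=O: 8 × 779 = 6232
    O-H: 4 × 455 = 1820
    Σ(formed) = 8052 kJ
  ΔH_II = 5706 − 8052 = −2346 kJ
ΔH_I − ΔH_II = +2152 kJ, so reaction II has the more negative ΔH; |ΔH_I − ΔH_II| = 2152 kJ.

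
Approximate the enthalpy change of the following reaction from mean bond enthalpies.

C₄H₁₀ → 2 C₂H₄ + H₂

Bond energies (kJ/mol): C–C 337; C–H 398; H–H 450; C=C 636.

Bonds broken (reactants):
  C–C: 3 × 337 = 1011
  C–H: 10 × 398 = 3980
  Σ(broken) = 4991 kJ
Bonds formed (products):
  C–H: 8 × 398 = 3184
  C=C: 2 × 636 = 1272
  H–H: 1 × 450 = 450
  Σ(formed) = 4906 kJ
ΔH = Σ(broken) − Σ(formed) = 4991 − 4906 = +85 kJ

ΔH ≈ +85 kJ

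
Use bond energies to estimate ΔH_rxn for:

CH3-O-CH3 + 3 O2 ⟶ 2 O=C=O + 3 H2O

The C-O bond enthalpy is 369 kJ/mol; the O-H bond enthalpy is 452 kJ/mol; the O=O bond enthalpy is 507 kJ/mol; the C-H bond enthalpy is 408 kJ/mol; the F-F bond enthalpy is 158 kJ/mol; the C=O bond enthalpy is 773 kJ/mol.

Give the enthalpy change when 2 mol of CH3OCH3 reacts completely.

Bonds broken (reactants):
  C-H: 6 × 408 = 2448
  C-O: 2 × 369 = 738
  O=O: 3 × 507 = 1521
  Σ(broken) = 4707 kJ
Bonds formed (products):
  C=O: 4 × 773 = 3092
  O-H: 6 × 452 = 2712
  Σ(formed) = 5804 kJ
ΔH = Σ(broken) − Σ(formed) = 4707 − 5804 = −1097 kJ
For 2× the reaction as written: 2 × (−1097) = −2194 kJ

ΔH = −2194 kJ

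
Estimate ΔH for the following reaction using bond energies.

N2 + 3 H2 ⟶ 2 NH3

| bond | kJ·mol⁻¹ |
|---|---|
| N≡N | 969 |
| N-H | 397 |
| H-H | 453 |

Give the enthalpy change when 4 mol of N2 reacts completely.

Bonds broken (reactants):
  H-H: 3 × 453 = 1359
  N≡N: 1 × 969 = 969
  Σ(broken) = 2328 kJ
Bonds formed (products):
  N-H: 6 × 397 = 2382
  Σ(formed) = 2382 kJ
ΔH = Σ(broken) − Σ(formed) = 2328 − 2382 = −54 kJ
For 4× the reaction as written: 4 × (−54) = −216 kJ

ΔH = −216 kJ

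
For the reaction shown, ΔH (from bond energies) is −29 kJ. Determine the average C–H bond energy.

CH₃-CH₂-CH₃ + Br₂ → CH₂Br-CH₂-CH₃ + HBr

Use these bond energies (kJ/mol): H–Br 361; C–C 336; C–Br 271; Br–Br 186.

Let D be the C–H bond energy.
Σ(broken) = 1×186 + 2×336 + 8×D = 858 + 8D
Σ(formed) = 1×271 + 2×336 + 7×D + 1×361 = 1304 + 7D
ΔH = Σ(broken) − Σ(formed) = (858 + 8D) − (1304 + 7D) = −446 + D
Setting this equal to −29 kJ gives D = 417 kJ/mol.

D(C–H) ≈ 417 kJ/mol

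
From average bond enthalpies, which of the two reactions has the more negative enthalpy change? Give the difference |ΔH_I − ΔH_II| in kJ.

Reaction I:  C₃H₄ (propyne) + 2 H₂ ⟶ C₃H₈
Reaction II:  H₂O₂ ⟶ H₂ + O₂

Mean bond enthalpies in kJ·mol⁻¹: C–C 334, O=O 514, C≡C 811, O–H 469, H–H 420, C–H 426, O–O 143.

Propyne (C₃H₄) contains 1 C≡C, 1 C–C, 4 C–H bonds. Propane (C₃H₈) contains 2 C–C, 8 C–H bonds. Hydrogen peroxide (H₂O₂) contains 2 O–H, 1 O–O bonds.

Reaction I, by 534 kJ

Reaction I:
  Bonds broken (reactants):
    C≡C: 1 × 811 = 811
    C–C: 1 × 334 = 334
    C–H: 4 × 426 = 1704
    H–H: 2 × 420 = 840
    Σ(broken) = 3689 kJ
  Bonds formed (products):
    C–C: 2 × 334 = 668
    C–H: 8 × 426 = 3408
    Σ(formed) = 4076 kJ
  ΔH_I = 3689 − 4076 = −387 kJ
Reaction II:
  Bonds broken (reactants):
    O–H: 2 × 469 = 938
    O–O: 1 × 143 = 143
    Σ(broken) = 1081 kJ
  Bonds formed (products):
    H–H: 1 × 420 = 420
    O=O: 1 × 514 = 514
    Σ(formed) = 934 kJ
  ΔH_II = 1081 − 934 = +147 kJ
ΔH_I − ΔH_II = −534 kJ, so reaction I has the more negative ΔH; |ΔH_I − ΔH_II| = 534 kJ.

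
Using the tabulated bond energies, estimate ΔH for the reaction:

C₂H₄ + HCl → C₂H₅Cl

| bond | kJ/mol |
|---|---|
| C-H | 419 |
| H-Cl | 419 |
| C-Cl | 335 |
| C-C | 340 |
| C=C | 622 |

ΔH ≈ −53 kJ

Bonds broken (reactants):
  C-H: 4 × 419 = 1676
  C=C: 1 × 622 = 622
  H-Cl: 1 × 419 = 419
  Σ(broken) = 2717 kJ
Bonds formed (products):
  C-C: 1 × 340 = 340
  C-Cl: 1 × 335 = 335
  C-H: 5 × 419 = 2095
  Σ(formed) = 2770 kJ
ΔH = Σ(broken) − Σ(formed) = 2717 − 2770 = −53 kJ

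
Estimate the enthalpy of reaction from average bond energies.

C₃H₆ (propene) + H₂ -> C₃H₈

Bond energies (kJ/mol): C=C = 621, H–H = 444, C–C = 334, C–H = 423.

ΔH ≈ −115 kJ

Bonds broken (reactants):
  C–C: 1 × 334 = 334
  C–H: 6 × 423 = 2538
  C=C: 1 × 621 = 621
  H–H: 1 × 444 = 444
  Σ(broken) = 3937 kJ
Bonds formed (products):
  C–C: 2 × 334 = 668
  C–H: 8 × 423 = 3384
  Σ(formed) = 4052 kJ
ΔH = Σ(broken) − Σ(formed) = 3937 − 4052 = −115 kJ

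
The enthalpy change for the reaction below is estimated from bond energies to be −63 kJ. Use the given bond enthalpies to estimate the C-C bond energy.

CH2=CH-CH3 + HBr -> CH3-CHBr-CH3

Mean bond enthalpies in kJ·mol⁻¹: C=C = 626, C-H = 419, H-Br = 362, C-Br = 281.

D(C-C) ≈ 351 kJ/mol

Let D be the C-C bond energy.
Σ(broken) = 1×D + 6×419 + 1×626 + 1×362 = 3502 + D
Σ(formed) = 1×281 + 2×D + 7×419 = 3214 + 2D
ΔH = Σ(broken) − Σ(formed) = (3502 + D) − (3214 + 2D) = +288 − D
Setting this equal to −63 kJ gives D = 351 kJ/mol.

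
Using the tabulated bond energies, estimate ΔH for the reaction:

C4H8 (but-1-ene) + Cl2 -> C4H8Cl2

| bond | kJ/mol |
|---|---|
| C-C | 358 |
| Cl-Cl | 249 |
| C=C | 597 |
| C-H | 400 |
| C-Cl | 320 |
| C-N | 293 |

ΔH ≈ −152 kJ

Bonds broken (reactants):
  C-C: 2 × 358 = 716
  C-H: 8 × 400 = 3200
  C=C: 1 × 597 = 597
  Cl-Cl: 1 × 249 = 249
  Σ(broken) = 4762 kJ
Bonds formed (products):
  C-C: 3 × 358 = 1074
  C-Cl: 2 × 320 = 640
  C-H: 8 × 400 = 3200
  Σ(formed) = 4914 kJ
ΔH = Σ(broken) − Σ(formed) = 4762 − 4914 = −152 kJ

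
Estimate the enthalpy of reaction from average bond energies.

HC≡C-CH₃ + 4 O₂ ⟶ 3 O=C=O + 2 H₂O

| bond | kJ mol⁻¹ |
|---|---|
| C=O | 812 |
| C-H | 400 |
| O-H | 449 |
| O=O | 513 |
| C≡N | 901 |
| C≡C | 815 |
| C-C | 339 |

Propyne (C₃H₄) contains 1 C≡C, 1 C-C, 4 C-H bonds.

ΔH ≈ −1862 kJ

Bonds broken (reactants):
  C≡C: 1 × 815 = 815
  C-C: 1 × 339 = 339
  C-H: 4 × 400 = 1600
  O=O: 4 × 513 = 2052
  Σ(broken) = 4806 kJ
Bonds formed (products):
  C=O: 6 × 812 = 4872
  O-H: 4 × 449 = 1796
  Σ(formed) = 6668 kJ
ΔH = Σ(broken) − Σ(formed) = 4806 − 6668 = −1862 kJ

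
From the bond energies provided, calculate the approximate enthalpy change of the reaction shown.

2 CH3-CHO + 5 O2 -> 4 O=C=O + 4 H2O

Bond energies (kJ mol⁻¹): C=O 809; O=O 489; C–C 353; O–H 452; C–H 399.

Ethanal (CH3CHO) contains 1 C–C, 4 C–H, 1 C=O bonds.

ΔH ≈ −2127 kJ

Bonds broken (reactants):
  C–C: 2 × 353 = 706
  C–H: 8 × 399 = 3192
  C=O: 2 × 809 = 1618
  O=O: 5 × 489 = 2445
  Σ(broken) = 7961 kJ
Bonds formed (products):
  C=O: 8 × 809 = 6472
  O–H: 8 × 452 = 3616
  Σ(formed) = 10088 kJ
ΔH = Σ(broken) − Σ(formed) = 7961 − 10088 = −2127 kJ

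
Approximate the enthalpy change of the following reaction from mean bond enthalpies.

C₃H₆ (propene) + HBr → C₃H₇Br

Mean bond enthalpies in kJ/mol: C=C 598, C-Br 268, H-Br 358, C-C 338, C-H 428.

ΔH ≈ −78 kJ

Bonds broken (reactants):
  C-C: 1 × 338 = 338
  C-H: 6 × 428 = 2568
  C=C: 1 × 598 = 598
  H-Br: 1 × 358 = 358
  Σ(broken) = 3862 kJ
Bonds formed (products):
  C-Br: 1 × 268 = 268
  C-C: 2 × 338 = 676
  C-H: 7 × 428 = 2996
  Σ(formed) = 3940 kJ
ΔH = Σ(broken) − Σ(formed) = 3862 − 3940 = −78 kJ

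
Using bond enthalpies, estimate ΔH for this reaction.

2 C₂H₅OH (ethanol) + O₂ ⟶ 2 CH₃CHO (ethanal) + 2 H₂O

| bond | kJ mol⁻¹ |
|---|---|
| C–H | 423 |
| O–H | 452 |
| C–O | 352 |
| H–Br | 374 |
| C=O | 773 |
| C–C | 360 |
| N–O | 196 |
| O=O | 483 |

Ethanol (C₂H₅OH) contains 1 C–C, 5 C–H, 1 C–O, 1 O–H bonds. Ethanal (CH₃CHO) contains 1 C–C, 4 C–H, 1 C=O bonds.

ΔH ≈ −417 kJ

Bonds broken (reactants):
  C–C: 2 × 360 = 720
  C–H: 10 × 423 = 4230
  C–O: 2 × 352 = 704
  O–H: 2 × 452 = 904
  O=O: 1 × 483 = 483
  Σ(broken) = 7041 kJ
Bonds formed (products):
  C–C: 2 × 360 = 720
  C–H: 8 × 423 = 3384
  C=O: 2 × 773 = 1546
  O–H: 4 × 452 = 1808
  Σ(formed) = 7458 kJ
ΔH = Σ(broken) − Σ(formed) = 7041 − 7458 = −417 kJ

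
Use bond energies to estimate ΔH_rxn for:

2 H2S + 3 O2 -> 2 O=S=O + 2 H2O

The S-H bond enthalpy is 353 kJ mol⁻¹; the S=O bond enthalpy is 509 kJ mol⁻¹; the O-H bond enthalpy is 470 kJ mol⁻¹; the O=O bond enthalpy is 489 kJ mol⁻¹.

ΔH ≈ −1037 kJ

Bonds broken (reactants):
  O=O: 3 × 489 = 1467
  S-H: 4 × 353 = 1412
  Σ(broken) = 2879 kJ
Bonds formed (products):
  O-H: 4 × 470 = 1880
  S=O: 4 × 509 = 2036
  Σ(formed) = 3916 kJ
ΔH = Σ(broken) − Σ(formed) = 2879 − 3916 = −1037 kJ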